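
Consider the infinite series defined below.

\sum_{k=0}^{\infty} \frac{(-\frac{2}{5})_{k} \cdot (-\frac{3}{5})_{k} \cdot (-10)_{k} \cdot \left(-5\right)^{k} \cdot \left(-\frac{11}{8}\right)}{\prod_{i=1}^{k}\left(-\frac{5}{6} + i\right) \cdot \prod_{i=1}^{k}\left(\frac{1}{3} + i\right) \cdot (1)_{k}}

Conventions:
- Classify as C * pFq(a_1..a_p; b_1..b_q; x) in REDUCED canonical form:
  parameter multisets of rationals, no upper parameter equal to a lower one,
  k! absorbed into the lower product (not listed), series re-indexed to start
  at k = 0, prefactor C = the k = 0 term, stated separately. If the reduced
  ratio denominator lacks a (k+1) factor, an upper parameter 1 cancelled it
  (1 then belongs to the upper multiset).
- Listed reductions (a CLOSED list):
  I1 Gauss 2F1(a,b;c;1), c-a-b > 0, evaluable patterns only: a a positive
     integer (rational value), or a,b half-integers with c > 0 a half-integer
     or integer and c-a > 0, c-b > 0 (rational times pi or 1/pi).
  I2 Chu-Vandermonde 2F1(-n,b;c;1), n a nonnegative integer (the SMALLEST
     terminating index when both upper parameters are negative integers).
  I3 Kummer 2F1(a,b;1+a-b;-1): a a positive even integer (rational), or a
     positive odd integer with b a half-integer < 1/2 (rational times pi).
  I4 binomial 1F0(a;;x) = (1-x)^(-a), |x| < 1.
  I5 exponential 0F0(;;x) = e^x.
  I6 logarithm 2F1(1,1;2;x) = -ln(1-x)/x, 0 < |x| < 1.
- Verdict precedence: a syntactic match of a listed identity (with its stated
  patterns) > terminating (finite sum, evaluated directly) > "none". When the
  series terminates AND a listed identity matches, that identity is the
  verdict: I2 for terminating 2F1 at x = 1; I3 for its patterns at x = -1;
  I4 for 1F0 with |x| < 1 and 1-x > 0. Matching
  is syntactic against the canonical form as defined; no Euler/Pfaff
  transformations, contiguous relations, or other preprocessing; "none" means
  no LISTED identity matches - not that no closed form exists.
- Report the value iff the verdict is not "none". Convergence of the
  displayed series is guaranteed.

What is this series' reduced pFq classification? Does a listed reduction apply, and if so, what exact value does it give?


Reduced: x = -5, 3F2, upper = {-10, -\frac{3}{5}, -\frac{2}{5}}, lower = {\frac{1}{6}, \frac{4}{3}}, C = -\frac{11}{8}. Verdict: terminating (-10 upstairs). 11 nonzero terms in all; added directly. Value: -\frac{42262249807820998264101478961}{231102660733642578125000}.

The tell: t_0 being -\frac{11}{8}, (1)_k (C = -11/8) is k! itself.
Adjacent-term ratio: r(k) = -5 * (k-10) (k-\frac{3}{5}) (k-\frac{2}{5}) / [(k+\frac{1}{6}) (k+\frac{4}{3}) (k+1)] - rational; roots negated = parameters, x = -5, C = -\frac{11}{8}.


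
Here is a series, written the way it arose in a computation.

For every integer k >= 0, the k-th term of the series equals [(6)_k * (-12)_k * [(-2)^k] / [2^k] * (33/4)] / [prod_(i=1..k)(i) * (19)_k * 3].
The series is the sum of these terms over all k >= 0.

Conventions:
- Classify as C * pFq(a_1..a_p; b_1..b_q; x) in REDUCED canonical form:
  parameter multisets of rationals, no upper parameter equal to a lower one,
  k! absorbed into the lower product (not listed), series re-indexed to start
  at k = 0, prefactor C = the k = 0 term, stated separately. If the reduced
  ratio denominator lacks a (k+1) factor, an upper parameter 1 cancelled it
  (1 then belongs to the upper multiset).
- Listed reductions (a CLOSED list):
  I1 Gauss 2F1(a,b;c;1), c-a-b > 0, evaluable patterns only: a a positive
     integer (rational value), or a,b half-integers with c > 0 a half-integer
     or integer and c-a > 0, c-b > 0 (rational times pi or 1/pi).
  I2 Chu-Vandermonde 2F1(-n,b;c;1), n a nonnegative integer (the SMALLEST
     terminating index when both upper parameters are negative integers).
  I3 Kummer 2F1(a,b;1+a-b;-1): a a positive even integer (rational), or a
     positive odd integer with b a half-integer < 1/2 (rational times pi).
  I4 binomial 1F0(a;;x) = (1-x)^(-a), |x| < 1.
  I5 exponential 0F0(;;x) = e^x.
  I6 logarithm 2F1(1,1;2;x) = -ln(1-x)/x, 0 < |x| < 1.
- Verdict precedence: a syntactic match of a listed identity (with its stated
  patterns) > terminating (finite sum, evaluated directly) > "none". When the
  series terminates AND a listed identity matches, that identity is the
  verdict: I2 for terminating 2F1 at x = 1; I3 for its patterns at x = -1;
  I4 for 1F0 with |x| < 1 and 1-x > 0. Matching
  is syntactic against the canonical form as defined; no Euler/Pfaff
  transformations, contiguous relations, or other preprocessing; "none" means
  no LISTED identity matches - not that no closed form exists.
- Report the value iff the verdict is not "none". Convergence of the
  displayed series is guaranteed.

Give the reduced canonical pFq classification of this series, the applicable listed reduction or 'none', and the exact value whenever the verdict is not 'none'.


This is 11/4 * 2F1(-12, 6; 19; -1) in reduced canonical form. Verdict (x = -1): the Kummer evaluation I3 applies (x = -1; c = 19 equals 1+a-b for upper {-12, 6}: listed pattern). Its exact value is 561/5.

Key observation: x = (-1) and the product of the first k integers (C = 11/4) is k!.
Ratio: r(k) = (-1) * (k-12) (k+6) / [(k+19) (k+1)] - poly over poly, x = (-1) from leading terms; C = 11/4 at k = 0.


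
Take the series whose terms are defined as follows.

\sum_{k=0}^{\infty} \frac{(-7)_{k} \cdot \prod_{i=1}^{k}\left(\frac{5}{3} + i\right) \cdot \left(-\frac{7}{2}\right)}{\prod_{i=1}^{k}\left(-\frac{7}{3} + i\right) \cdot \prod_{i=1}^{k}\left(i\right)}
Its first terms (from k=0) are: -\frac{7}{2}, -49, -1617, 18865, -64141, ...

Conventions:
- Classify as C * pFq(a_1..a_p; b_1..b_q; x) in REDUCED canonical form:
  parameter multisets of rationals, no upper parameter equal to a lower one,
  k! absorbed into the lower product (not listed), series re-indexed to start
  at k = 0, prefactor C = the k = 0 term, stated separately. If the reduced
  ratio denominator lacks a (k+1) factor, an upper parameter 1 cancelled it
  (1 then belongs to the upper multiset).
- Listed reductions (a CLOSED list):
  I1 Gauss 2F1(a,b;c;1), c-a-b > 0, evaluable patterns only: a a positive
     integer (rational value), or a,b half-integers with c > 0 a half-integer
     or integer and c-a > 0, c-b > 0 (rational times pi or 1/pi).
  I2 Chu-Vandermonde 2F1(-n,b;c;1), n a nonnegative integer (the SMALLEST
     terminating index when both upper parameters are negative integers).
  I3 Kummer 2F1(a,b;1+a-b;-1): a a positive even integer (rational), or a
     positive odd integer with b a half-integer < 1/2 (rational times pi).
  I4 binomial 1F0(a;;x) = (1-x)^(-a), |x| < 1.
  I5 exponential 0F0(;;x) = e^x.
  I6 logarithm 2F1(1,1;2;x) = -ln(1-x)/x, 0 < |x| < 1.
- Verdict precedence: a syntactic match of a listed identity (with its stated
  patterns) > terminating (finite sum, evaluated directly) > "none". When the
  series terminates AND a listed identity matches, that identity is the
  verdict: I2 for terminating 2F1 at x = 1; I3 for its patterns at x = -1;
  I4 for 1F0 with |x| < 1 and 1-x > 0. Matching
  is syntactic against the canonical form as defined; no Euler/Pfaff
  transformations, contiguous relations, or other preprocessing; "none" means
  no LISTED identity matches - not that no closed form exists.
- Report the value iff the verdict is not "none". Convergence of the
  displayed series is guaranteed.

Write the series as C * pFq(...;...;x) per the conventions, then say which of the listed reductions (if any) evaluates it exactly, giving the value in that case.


This is -\frac{7}{2} * 2F1(-7, \frac{8}{3}; -\frac{4}{3}; 1) in reduced canonical form. Verdict: this is the Chu-Vandermonde identity I2 (terminating 2F1 at x = 1 with n = 7, b = 8/3, c = -\frac{4}{3}). Value: 0.

Key observation: with t_0 = -\frac{7}{2}, the product of the first k integers (C = -7/2) is k!.
Step ratio: r(k) = 1 * (k-7) (k+\frac{8}{3}) / [(k-\frac{4}{3}) (k+1)] - rational; roots negated = parameters, x = 1, C = -\frac{7}{2}.


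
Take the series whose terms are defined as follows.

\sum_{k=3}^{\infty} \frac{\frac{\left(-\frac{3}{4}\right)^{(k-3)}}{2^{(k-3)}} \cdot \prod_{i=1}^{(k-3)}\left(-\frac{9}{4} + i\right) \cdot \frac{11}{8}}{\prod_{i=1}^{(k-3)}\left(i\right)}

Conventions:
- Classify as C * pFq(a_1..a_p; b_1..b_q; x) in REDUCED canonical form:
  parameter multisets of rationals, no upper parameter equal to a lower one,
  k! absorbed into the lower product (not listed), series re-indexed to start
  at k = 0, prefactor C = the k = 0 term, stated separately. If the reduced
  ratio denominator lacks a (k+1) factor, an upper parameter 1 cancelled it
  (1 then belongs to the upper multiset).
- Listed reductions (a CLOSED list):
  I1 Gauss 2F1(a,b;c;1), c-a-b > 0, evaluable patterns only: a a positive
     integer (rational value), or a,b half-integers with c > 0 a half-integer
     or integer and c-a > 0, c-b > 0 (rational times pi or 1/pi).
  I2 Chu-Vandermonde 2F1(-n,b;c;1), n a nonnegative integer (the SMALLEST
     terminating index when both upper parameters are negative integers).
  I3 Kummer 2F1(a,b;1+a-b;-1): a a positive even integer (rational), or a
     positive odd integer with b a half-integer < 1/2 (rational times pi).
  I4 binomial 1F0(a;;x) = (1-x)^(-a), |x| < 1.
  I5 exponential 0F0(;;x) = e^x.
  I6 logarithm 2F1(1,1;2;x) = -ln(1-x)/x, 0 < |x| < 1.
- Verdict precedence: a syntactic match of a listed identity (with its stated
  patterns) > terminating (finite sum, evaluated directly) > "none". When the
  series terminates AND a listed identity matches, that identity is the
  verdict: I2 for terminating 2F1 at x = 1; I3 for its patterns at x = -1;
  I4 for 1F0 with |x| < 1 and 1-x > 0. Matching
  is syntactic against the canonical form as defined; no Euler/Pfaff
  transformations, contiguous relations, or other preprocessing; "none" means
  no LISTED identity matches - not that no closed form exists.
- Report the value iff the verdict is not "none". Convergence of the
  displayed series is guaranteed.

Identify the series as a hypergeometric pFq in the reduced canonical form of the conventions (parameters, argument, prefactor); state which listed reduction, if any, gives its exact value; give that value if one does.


x = -\frac{3}{8} here; the reduced form reads 1F0, upper {-\frac{5}{4}}, lower {-}, C = \frac{11}{8}. Verdict: binomial (I4) applies (the 1F0 binomial series: exponent 5/4, x = -\frac{3}{8}). Hence: \frac{11}{8} \cdot \left(\frac{11}{8}\right)^{\frac{5}{4}}.

Key observation: t_0 being \frac{11}{8}, the running product (prefactor 11/8) telescopes to a rising factorial.
Term ratio: r(k) = -\frac{3}{8} * (k-\frac{5}{4}) / [(k+1)] - rational in k. x = -\frac{3}{8}; t_0 = \frac{11}{8}; negate the roots.


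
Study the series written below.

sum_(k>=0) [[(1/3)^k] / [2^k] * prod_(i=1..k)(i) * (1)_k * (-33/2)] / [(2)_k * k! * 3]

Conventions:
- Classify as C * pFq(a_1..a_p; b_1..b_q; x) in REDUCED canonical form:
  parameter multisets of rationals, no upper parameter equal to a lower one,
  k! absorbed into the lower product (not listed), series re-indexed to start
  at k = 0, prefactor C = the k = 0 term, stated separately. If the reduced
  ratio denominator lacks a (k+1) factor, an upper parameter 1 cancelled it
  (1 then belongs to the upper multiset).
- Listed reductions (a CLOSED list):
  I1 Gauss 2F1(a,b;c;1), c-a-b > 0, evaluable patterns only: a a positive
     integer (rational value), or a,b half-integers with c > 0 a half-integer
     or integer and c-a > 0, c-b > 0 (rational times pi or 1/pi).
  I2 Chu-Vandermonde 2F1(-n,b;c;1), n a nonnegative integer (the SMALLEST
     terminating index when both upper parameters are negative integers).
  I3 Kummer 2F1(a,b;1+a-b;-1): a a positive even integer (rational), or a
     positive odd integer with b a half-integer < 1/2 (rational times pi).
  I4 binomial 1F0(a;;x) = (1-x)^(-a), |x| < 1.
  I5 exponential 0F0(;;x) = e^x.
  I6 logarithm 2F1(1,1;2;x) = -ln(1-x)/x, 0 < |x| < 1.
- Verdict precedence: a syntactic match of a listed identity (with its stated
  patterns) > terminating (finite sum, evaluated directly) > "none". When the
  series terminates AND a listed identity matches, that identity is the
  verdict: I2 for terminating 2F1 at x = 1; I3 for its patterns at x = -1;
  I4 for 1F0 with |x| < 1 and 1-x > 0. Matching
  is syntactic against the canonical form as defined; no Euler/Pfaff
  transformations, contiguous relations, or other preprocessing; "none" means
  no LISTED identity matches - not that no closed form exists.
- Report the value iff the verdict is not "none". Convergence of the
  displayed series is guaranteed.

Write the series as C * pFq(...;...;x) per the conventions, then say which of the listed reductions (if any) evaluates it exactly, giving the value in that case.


x = 1/6 here; the reduced form reads 2F1, upper {1, 1}, lower {2}, C = -11/2. Verdict at x = 1/6: the logarithmic series (I6) matches (the logarithm: parameters (1,1;2), x = 1/6). Value: 33 * ln(5/6).

First insight: x = (1/6) and the constant factors (C = -11/2, x = 1/6) combine into one prefactor.
Step ratio: r(k) = (1/6) * (k+1) (k+1) / [(k+2) (k+1)] - rational; roots negated = parameters, x = (1/6), C = -11/2.


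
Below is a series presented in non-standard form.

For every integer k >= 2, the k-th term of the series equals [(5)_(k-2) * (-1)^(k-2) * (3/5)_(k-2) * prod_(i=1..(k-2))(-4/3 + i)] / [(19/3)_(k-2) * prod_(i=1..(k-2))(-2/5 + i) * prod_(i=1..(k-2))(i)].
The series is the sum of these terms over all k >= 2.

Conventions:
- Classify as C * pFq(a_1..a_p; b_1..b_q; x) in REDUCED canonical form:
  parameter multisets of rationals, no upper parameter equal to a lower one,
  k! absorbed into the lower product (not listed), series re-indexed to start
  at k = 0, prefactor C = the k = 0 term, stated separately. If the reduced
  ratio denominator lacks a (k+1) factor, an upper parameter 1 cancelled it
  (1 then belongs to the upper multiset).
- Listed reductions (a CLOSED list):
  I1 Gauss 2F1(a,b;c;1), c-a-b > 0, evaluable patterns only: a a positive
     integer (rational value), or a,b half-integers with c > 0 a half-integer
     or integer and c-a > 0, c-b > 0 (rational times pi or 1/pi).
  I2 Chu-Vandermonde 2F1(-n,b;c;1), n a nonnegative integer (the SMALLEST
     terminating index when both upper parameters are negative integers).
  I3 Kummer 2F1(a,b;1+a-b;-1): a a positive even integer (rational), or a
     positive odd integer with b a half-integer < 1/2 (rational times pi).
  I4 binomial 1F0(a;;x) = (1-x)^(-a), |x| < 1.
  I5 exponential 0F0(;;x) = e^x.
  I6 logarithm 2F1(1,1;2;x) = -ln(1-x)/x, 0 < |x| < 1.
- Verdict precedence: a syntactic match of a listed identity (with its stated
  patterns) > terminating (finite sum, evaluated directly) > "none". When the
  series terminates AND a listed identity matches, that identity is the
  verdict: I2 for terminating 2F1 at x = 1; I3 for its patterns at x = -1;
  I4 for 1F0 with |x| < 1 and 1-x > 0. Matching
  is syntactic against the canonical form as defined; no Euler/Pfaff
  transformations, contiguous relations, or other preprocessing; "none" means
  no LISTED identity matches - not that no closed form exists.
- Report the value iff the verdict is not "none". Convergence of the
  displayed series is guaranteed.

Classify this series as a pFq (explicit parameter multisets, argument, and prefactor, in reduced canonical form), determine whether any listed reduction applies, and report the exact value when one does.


This is 1 * 2F1(-1/3, 5; 19/3; -1) in reduced canonical form. Verdict: none - at argument -1 the multisets {-1/3, 5} ; {19/3} match no listed identity.

Key step: x = (-1) and the parameter 3/5 appears in both the upper and lower lists and cancels.
Consecutive-term ratio: r(k) = (-1) * (k-1/3) (k+5) / [(k+19/3) (k+1)] - poly over poly, x = (-1) from leading terms; C = 1 at k = 0.


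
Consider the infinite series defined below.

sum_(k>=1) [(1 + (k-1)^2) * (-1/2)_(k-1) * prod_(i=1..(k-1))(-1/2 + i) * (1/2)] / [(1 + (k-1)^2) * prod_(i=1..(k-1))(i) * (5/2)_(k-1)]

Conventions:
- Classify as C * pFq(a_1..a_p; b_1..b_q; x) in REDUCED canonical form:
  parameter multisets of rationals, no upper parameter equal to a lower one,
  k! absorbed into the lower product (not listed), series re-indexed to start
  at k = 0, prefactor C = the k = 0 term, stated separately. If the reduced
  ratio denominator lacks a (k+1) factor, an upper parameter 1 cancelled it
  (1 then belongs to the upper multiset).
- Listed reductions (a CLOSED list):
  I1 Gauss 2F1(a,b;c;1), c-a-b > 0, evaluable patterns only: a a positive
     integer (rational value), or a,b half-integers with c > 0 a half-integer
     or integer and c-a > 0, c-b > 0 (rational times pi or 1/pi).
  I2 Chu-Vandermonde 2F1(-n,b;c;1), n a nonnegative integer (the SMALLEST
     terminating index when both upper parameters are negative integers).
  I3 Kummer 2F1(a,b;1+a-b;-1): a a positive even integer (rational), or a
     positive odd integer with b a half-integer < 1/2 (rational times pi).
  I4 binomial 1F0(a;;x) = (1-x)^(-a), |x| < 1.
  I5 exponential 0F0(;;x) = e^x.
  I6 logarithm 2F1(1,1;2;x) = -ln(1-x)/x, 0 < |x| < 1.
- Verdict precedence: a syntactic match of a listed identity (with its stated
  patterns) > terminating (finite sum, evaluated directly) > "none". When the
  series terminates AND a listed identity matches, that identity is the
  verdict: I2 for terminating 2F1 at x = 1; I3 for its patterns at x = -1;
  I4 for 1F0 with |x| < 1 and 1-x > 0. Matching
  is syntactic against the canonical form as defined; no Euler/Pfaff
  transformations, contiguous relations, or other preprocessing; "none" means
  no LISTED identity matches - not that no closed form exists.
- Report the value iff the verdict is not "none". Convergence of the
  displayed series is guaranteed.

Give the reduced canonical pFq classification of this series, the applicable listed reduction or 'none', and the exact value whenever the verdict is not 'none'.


x = 1 here; the reduced form reads 2F1, upper {-1/2, 1/2}, lower {5/2}, C = 1/2. Verdict: Gauss's theorem I1 (half-integer case) matches (x = 1; upper {-1/2, 1/2} half-integers, c = 5/2 in the evaluable pattern). Its exact value is (9/64) * pi.

Structural cue: with t_0 = 1/2, the product of the first k integers (C = 1/2) is k!.
Step ratio: r(k) = 1 * (k-1/2) (k+1/2) / [(k+5/2) (k+1)] - rational; roots negated = parameters, x = 1, C = 1/2.


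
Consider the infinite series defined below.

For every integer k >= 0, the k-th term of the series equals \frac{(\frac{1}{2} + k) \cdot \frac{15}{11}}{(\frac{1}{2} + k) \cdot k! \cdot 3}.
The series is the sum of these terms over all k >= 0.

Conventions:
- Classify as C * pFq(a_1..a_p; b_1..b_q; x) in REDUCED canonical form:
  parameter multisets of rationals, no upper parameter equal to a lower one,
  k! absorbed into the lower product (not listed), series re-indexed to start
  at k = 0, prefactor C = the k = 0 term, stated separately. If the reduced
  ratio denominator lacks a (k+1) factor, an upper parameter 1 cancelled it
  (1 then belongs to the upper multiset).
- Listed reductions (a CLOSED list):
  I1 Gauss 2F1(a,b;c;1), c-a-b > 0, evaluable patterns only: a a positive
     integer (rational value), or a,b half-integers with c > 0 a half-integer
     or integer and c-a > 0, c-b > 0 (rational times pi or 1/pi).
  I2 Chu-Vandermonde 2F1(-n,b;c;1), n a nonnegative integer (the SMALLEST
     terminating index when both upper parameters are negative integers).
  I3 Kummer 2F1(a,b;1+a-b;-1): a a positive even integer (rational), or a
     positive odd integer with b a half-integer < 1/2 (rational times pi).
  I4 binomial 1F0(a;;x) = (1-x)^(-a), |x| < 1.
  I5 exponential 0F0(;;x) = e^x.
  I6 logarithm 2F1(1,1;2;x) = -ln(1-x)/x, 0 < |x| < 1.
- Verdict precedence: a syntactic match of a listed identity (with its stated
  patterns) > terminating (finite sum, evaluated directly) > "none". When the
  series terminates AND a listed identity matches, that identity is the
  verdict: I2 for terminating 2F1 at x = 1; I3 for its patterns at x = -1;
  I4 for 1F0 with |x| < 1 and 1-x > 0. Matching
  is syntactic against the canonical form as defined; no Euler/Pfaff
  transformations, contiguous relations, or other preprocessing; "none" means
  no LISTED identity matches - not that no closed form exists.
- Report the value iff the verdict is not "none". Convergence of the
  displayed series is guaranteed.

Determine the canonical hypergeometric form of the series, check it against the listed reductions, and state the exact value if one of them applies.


Key observation: with t_0 = \frac{5}{11}, k + 1/2 divides numerator and denominator alike; C = 5/11, x = 1 after cancelling.
Step ratio: r(k) = 1 * 1 / [(k+1)] - poly over poly, x = 1 from leading terms; C = \frac{5}{11} at k = 0.

The series (x = 1) is 0F0: upper {-}, lower {-}, prefactor \frac{5}{11}. Verdict: the I5 exponential reduction matches (the 0F0 exponential series at x = 1). Exact value: \frac{5}{11} \cdot e^{1}.


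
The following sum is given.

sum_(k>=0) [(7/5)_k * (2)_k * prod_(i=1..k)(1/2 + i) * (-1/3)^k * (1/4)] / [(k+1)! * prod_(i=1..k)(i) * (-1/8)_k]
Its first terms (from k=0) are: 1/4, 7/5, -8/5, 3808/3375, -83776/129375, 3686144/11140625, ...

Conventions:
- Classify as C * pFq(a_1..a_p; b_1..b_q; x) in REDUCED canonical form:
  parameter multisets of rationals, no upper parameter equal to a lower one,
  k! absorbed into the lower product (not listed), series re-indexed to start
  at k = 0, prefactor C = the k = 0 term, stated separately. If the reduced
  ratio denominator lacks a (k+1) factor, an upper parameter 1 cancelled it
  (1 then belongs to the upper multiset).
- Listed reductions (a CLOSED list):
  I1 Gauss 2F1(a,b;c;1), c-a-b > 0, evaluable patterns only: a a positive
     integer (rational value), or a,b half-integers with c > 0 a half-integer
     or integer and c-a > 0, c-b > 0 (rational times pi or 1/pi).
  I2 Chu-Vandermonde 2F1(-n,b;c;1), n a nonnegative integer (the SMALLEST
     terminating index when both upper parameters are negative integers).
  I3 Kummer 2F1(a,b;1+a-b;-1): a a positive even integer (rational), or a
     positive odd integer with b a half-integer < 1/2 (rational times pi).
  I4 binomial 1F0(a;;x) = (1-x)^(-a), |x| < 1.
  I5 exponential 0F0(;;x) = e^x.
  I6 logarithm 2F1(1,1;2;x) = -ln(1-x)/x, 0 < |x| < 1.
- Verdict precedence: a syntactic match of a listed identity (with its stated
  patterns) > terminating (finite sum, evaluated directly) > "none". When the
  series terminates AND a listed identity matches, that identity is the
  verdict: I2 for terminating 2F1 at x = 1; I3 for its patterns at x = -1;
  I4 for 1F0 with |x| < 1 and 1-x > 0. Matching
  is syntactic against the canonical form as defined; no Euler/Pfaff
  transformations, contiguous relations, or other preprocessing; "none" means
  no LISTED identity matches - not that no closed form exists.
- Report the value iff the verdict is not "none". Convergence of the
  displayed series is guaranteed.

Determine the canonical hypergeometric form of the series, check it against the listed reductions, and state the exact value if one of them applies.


The series (x = -1/3) is 2F1: upper {7/5, 3/2}, lower {-1/8}, prefactor 1/4. Verdict: none - at argument -1/3 the multisets {7/5, 3/2} ; {-1/8} match no listed identity.

Key observation: t_0 = 1/4 here, and the denominator's factorial ratio (C = 1/4) is a lower Pochhammer.
Step ratio: r(k) = (-1/3) * (k+7/5) (k+3/2) / [(k-1/8) (k+1)] - poly over poly, x = (-1/3) from leading terms; C = 1/4 at k = 0.


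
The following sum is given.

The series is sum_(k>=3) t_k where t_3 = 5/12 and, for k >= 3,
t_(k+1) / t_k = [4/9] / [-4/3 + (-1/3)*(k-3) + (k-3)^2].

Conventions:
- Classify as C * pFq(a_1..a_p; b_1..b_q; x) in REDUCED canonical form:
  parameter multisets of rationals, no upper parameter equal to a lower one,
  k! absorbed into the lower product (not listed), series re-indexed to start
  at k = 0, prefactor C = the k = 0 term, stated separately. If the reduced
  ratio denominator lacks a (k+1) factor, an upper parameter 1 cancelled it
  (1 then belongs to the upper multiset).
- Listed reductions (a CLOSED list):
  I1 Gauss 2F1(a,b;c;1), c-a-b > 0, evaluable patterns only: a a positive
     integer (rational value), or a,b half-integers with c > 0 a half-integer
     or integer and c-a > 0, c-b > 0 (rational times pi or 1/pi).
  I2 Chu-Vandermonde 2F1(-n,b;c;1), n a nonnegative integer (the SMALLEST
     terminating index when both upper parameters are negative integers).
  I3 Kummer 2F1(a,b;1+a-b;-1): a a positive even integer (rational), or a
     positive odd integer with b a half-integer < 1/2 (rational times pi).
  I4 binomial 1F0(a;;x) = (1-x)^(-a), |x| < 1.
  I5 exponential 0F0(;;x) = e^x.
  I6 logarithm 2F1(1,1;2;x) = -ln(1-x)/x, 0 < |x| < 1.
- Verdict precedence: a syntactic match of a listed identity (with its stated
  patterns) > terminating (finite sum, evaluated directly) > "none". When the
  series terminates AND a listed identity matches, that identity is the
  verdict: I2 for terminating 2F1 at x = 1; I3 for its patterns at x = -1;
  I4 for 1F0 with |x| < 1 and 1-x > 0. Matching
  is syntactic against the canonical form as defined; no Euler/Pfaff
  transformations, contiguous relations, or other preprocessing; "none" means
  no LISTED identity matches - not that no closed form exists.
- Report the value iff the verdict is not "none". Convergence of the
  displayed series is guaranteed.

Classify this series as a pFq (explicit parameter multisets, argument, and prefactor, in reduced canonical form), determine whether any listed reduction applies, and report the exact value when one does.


This is 5/12 * 0F1(-; -4/3; 4/9) in reduced canonical form. Verdict: none - at argument 4/9 the multisets {-} ; {-4/3} match no listed identity.

The tell: from the first term 5/12: factor the ratio over Q (prefactor 5/12): negated roots = parameters.
Term ratio: r(k) = (4/9) * 1 / [(k-4/3) (k+1)] - rational in k, leading ratio (4/9); with t_0 = 5/12, classification follows.


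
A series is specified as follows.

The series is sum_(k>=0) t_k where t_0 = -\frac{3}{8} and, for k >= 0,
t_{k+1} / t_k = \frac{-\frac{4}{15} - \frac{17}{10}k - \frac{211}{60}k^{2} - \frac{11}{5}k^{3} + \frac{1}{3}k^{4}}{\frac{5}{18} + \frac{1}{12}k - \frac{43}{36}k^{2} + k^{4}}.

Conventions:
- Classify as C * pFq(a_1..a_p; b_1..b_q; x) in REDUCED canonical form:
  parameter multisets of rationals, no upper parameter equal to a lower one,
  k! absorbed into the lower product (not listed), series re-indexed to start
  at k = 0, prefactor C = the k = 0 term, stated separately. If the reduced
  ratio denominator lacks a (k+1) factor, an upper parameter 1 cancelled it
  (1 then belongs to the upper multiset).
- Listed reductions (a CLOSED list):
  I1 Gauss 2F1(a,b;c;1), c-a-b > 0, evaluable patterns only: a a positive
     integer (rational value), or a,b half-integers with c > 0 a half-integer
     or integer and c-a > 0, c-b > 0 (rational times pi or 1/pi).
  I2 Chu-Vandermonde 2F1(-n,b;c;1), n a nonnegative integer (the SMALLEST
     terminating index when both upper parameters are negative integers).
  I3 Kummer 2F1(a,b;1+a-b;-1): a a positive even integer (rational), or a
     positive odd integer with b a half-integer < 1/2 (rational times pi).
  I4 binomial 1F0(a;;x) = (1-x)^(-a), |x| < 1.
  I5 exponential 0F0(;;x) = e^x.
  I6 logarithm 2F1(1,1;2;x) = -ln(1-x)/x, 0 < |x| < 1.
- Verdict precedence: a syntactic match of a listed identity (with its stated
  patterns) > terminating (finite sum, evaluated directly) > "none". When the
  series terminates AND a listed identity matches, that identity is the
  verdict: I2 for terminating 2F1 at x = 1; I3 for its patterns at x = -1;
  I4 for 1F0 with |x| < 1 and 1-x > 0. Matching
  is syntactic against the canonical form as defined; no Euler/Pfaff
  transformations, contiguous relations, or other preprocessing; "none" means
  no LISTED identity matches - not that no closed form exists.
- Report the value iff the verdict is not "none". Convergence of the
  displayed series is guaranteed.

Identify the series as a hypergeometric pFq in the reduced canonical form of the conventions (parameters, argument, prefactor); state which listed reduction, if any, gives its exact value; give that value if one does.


Prefactor -\frac{3}{8}, argument \frac{1}{3}: 3F2 with upper {-8, \frac{2}{5}, \frac{1}{2}} over lower {-\frac{5}{6}, -\frac{2}{3}}. Verdict: terminating - upper -8 stops the sum at k = 8; the 9 terms are added exactly. Exact value: \frac{25702231584327}{147756171875000}.

The tell: t_0 being -\frac{3}{8}, the expanded ratio factors over Q; prefactor -3/8, roots give parameters.
Step ratio: r(k) = \frac{1}{3} * (k-8) (k+\frac{2}{5}) (k+\frac{1}{2}) / [(k-\frac{5}{6}) (k-\frac{2}{3}) (k+1)] - poly over poly, x = \frac{1}{3} from leading terms; C = -\frac{3}{8} at k = 0.


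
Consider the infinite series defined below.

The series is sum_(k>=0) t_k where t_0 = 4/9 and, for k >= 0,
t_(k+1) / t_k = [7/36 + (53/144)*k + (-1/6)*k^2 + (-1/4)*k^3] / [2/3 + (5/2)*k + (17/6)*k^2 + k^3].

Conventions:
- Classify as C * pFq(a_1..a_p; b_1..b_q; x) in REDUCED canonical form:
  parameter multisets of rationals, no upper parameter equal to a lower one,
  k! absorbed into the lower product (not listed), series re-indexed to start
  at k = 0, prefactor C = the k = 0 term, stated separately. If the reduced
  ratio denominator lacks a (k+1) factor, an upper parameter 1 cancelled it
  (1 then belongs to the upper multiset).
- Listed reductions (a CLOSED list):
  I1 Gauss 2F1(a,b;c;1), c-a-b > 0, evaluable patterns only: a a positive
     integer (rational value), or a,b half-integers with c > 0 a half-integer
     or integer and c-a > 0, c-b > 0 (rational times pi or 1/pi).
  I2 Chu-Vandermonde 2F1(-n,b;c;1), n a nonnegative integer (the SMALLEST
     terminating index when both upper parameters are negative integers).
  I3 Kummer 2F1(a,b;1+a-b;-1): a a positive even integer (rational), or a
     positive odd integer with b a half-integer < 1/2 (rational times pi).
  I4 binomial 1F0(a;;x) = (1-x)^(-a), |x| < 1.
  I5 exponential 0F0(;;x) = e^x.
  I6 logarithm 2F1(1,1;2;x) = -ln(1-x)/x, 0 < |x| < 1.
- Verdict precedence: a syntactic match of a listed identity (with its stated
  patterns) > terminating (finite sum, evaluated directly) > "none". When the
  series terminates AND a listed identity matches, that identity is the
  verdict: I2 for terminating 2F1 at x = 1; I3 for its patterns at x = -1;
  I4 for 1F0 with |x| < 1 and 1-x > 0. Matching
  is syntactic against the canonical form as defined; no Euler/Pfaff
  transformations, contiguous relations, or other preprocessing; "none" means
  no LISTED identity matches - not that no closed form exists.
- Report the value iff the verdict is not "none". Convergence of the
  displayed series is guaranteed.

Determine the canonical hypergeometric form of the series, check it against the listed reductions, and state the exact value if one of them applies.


With C = 4/9: the canonical form is 1F0(-7/6; -; -1/4). Verdict at x = -1/4: binomial (I4) matches (the 1F0 binomial series: exponent 7/6, x = -1/4). Sum: (4/9) * (5/4)^(7/6).

Key step: from the first term 4/9: roots of the ratio polynomials (C = 4/9) are the negated parameters.
Adjacent-term ratio: r(k) = (-1/4) * (k-7/6) / [(k+1)] - poly over poly, x = (-1/4) from leading terms; C = 4/9 at k = 0.


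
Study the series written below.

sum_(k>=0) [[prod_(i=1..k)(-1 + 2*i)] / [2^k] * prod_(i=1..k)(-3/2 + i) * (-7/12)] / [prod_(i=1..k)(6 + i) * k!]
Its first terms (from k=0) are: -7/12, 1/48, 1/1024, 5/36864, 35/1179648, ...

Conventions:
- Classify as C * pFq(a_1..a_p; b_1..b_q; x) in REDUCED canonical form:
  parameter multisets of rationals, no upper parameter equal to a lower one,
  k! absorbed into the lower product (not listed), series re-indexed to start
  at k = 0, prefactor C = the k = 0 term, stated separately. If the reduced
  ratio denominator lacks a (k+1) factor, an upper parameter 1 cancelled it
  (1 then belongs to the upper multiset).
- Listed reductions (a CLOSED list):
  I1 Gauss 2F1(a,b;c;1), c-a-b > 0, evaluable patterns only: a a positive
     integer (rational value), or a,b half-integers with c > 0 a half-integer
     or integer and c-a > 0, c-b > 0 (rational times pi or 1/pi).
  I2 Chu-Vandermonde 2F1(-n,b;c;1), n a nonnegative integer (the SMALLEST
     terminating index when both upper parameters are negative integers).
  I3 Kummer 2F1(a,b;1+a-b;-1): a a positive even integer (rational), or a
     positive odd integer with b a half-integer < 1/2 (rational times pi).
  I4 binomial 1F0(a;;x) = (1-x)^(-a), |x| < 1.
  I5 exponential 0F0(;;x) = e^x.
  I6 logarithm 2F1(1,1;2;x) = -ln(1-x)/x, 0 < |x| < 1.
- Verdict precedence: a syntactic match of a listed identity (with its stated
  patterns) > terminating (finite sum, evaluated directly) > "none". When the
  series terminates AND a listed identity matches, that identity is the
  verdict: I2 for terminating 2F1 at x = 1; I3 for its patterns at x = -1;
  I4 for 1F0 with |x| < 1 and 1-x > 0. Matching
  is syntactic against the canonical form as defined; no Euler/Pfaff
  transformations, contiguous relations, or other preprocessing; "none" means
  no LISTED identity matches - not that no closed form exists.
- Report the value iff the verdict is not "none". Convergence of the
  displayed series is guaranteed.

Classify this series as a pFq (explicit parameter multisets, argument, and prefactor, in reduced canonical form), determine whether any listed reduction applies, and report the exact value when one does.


With C = -7/12: the canonical form is 2F1(-1/2, 1/2; 7; 1). Verdict at x = 1: Gauss's theorem I1 (half-integer case) matches (x = 1; upper {-1/2, 1/2} half-integers, c = 7 in the evaluable pattern). Value: (-524288/297297) / pi.

The tell: from the first term -7/12: the odd product 1*3*...*(2k-1) (prefactor -7/12) is 2^k (1/2)_k.
Term ratio: r(k) = 1 * (k-1/2) (k+1/2) / [(k+7) (k+1)] - rational; roots negated = parameters, x = 1, C = -7/12.


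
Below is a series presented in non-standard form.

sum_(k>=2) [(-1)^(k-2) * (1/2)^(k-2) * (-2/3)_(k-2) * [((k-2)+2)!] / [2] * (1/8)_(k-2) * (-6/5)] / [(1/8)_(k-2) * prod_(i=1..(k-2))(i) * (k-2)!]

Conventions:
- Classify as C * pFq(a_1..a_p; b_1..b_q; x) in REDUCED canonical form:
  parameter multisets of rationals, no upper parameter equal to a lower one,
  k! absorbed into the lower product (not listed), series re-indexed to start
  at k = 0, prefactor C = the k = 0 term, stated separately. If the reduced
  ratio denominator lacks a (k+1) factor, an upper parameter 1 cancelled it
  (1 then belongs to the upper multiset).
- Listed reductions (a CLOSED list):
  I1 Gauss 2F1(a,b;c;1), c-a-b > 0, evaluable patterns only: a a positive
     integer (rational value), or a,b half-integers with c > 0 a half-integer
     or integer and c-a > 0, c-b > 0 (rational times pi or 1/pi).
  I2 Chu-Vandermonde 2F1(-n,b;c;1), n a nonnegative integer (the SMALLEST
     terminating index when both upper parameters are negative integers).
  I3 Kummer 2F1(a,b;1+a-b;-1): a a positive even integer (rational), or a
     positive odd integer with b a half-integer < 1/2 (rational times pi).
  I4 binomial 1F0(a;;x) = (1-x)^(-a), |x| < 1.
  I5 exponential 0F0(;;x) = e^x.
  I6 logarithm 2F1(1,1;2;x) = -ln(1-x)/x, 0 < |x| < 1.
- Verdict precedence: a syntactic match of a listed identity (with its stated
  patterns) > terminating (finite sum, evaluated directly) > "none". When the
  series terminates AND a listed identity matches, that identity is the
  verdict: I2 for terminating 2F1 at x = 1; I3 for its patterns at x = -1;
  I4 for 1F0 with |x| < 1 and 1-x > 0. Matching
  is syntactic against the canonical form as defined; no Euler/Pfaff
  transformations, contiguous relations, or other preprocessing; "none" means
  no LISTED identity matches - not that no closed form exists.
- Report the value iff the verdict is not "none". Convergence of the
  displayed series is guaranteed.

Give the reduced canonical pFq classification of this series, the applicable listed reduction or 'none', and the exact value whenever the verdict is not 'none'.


Canonical form: C = -6/5 times 2F1 with upper {-2/3, 3}, lower {1}, x = -1/2. Verdict: none - this 2F1 at x = -1/2 matches no listed pattern, and upper {-2/3, 3} holds no stopper.

First insight: t_0 = -6/5 here, and the factorial ratio (prefactor -6/5) (k+a-1)!/(a-1)! is a rising factorial (a)_k.
Adjacent-term ratio: r(k) = (-1/2) * (k-2/3) (k+3) / [(k+1) (k+1)] ; factor over Q: parameters, x = (-1/2), and C = -6/5.


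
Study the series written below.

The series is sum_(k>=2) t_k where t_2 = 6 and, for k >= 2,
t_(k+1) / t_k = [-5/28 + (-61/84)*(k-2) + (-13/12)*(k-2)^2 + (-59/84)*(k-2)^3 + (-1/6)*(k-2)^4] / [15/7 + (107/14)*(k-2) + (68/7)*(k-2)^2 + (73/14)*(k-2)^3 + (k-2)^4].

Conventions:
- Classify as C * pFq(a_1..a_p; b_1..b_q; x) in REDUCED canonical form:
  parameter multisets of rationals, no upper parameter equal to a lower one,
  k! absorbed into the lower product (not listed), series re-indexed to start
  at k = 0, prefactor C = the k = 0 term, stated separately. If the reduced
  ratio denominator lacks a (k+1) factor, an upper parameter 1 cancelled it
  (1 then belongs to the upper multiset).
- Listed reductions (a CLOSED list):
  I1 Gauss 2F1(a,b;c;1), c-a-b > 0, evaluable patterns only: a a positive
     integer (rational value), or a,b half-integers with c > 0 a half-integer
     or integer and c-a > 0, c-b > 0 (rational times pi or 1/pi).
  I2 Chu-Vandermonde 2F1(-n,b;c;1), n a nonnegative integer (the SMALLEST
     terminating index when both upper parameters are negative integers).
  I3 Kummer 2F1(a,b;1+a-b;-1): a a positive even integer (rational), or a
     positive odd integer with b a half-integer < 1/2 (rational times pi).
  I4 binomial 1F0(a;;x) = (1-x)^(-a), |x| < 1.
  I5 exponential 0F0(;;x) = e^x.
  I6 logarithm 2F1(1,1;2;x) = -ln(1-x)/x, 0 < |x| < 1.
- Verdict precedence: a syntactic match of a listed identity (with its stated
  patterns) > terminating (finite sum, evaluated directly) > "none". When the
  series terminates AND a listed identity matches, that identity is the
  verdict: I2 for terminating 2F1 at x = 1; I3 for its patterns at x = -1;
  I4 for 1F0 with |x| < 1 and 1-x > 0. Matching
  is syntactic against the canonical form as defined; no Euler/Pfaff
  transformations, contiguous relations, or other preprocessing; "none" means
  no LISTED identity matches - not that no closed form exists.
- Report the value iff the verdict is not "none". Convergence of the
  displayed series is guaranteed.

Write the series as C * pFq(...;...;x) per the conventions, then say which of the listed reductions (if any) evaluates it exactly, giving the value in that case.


Key step: from the first term 6: the parameter 5/7 appears in both the upper and lower lists and cancels (alongside the other common factor).
Term ratio: r(k) = (-1/6) * (k+1) (k+1) / [(k+2) (k+1)] - rational; roots negated = parameters, x = (-1/6), C = 6.

Prefactor 6, argument -1/6: 2F1 with upper {1, 1} over lower {2}. Verdict at x = -1/6: the logarithmic series (I6) matches (the logarithm: parameters (1,1;2), x = -1/6). Hence: 36 * ln(7/6).


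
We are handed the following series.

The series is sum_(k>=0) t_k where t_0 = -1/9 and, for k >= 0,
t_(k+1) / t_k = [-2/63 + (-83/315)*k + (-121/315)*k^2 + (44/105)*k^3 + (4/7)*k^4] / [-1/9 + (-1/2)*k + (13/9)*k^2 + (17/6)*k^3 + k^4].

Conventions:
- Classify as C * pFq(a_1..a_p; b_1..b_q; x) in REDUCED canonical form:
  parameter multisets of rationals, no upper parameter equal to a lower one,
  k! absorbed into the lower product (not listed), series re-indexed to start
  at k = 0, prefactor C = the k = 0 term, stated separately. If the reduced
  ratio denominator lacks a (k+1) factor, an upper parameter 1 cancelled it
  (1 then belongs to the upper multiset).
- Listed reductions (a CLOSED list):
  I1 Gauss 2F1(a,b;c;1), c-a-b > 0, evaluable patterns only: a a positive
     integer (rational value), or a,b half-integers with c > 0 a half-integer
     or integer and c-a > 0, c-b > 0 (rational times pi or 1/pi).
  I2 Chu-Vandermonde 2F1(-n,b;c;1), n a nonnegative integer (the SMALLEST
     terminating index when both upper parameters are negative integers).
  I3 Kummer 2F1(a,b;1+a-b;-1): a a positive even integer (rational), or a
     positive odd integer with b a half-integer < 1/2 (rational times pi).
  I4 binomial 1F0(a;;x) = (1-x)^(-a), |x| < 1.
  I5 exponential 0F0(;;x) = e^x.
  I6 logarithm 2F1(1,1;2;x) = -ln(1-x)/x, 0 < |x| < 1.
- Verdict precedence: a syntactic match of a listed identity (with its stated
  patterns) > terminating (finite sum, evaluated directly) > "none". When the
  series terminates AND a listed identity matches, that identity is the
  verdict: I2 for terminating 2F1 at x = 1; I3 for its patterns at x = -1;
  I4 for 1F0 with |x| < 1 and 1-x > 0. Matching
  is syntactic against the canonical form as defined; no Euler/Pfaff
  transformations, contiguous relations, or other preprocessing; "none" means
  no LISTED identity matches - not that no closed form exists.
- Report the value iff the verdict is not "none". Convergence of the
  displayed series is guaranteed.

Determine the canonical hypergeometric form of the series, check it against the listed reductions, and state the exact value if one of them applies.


Prefactor -1/9, argument 4/7: 3F2 with upper {-5/6, 2/5, 1} over lower {-1/3, 2}. Verdict: no listed reduction: x = 4/7 and upper {-5/6, 2/5, 1} fail every I1-I6 pattern.

Key step: t_0 = -1/9 here, and the parameter 1/6 appears in both the upper and lower lists and cancels.
Ratio: r(k) = (4/7) * (k-5/6) (k+2/5) (k+1) / [(k-1/3) (k+2) (k+1)] - poly over poly, x = (4/7) from leading terms; C = -1/9 at k = 0.
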